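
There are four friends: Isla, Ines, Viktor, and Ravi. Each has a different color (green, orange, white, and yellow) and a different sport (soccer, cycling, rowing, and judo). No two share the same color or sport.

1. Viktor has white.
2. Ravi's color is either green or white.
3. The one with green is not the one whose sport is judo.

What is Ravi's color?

Clue 1 rules out white for Ravi's color.
With clues 1–2, orange and yellow are impossible for Ravi's color.
That leaves green.

green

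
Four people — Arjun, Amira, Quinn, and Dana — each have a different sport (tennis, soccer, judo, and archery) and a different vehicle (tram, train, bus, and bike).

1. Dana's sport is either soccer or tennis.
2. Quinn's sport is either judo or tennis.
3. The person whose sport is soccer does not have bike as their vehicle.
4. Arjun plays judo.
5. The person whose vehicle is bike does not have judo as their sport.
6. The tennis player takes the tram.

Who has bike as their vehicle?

With clues 1–4, Dana is impossible for the one with vehicle bike.
With clues 1–5, Arjun is impossible for the one with vehicle bike.
With clues 1–6, Quinn is impossible for the one with vehicle bike.
That leaves Amira.

Amira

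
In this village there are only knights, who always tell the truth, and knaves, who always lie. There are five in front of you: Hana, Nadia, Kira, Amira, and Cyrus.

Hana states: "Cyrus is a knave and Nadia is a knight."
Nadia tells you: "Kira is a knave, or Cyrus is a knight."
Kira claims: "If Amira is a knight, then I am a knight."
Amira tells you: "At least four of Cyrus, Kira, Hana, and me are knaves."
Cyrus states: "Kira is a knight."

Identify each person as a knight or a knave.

Hana: knave, Nadia: knight, Kira: knight, Amira: knave, Cyrus: knight

Consider Hana. Suppose Hana is a knight.
Then no assignment of the remaining roles makes every statement match its speaker's type — contradiction.
So Hana is a knave.
Consider Nadia. Suppose Nadia is a knave.
Then no assignment of the remaining roles makes every statement match its speaker's type — contradiction.
So Nadia is a knight.
Consider Kira. Suppose Kira is a knave.
Then no assignment of the remaining roles makes every statement match its speaker's type — contradiction.
So Kira is a knight.
With that fixed, Amira's statement is false, so Amira is a knave.
With that fixed, Cyrus's statement is true, so Cyrus is a knight.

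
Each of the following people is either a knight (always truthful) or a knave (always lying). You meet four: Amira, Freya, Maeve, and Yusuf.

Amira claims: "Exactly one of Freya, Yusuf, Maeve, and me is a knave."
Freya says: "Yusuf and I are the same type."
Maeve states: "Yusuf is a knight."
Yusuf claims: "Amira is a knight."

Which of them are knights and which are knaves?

Amira: knight, Freya: knave, Maeve: knight, Yusuf: knight

Consider Amira. Suppose Amira is a knave.
Then no assignment of the remaining roles makes every statement match its speaker's type — contradiction.
So Amira is a knight.
With that fixed, Yusuf's statement is true, so Yusuf is a knight.
With that fixed, Maeve's statement is true, so Maeve is a knight.
Consider Freya. Suppose Freya is a knight.
Then Amira's statement comes out false, contradicting Amira being a knight.
So Freya is a knave.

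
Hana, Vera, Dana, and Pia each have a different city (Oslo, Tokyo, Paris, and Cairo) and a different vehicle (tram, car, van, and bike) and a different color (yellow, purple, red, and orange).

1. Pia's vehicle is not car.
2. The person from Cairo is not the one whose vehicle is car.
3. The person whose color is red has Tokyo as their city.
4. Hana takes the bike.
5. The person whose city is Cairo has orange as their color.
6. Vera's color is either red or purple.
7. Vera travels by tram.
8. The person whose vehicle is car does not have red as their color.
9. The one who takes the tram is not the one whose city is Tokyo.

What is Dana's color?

yellow

With clues 1–7, orange is impossible for Dana's color.
With clues 1–8, red is impossible for Dana's color.
With clues 1–9, purple is impossible for Dana's color.
That leaves yellow.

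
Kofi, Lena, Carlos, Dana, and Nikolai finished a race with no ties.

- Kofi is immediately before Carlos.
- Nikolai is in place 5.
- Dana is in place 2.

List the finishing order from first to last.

Lena, Dana, Kofi, Carlos, Nikolai

From clue 1: Kofi is in {1,2,3,4}.
From clues 1–2: Nikolai → place 5.
From clues 1–3: Lena → place 1, Dana → place 2, Kofi → place 3, Carlos → place 4.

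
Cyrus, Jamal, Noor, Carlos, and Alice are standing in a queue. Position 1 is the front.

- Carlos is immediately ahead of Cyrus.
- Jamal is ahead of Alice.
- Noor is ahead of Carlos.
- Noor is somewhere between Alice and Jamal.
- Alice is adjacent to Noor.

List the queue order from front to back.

From clue 1: Cyrus is in {2,3,4,5}.
From clues 1–3: Cyrus is in {3,4,5}.
From clues 1–4: Jamal → position 1, Noor → position 2.
From clues 1–5: Alice → position 3, Carlos → position 4, Cyrus → position 5.

Jamal, Noor, Alice, Carlos, Cyrus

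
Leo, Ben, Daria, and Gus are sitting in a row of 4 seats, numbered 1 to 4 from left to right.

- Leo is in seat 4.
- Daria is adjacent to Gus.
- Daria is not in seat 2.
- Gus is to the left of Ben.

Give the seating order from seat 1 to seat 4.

Daria, Gus, Ben, Leo

From clue 1: Leo → seat 4.
From clues 1–2: Ben is in {1,3}.
From clues 1–3: Gus → seat 2.
From clues 1–4: Daria → seat 1, Ben → seat 3.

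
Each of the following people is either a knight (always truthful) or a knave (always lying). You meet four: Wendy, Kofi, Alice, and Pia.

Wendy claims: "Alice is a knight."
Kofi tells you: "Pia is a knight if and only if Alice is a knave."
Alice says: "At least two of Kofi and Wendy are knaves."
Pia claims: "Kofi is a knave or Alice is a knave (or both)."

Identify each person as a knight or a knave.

Consider Wendy. Suppose Wendy is a knight.
Then no assignment of the remaining roles makes every statement match its speaker's type — contradiction.
So Wendy is a knave.
Consider Kofi. Suppose Kofi is a knave.
Then no assignment of the remaining roles makes every statement match its speaker's type — contradiction.
So Kofi is a knight.
With that fixed, Alice's statement is false, so Alice is a knave.
With that fixed, Pia's statement is true, so Pia is a knight.

Wendy: knave, Kofi: knight, Alice: knave, Pia: knight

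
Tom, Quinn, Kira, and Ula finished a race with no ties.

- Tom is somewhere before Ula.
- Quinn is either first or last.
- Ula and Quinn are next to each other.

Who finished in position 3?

With clues 1–2, Quinn is ruled out for place 3.
With clues 1–3, Kira and Tom are ruled out for place 3.
So place 3 is Ula.

Ula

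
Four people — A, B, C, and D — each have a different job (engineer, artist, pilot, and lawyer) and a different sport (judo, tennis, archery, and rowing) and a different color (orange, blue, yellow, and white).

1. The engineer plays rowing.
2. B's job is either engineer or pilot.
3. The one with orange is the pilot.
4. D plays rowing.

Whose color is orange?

B

With clues 1–4, A, C, and D are impossible for the one with color orange.
That leaves B.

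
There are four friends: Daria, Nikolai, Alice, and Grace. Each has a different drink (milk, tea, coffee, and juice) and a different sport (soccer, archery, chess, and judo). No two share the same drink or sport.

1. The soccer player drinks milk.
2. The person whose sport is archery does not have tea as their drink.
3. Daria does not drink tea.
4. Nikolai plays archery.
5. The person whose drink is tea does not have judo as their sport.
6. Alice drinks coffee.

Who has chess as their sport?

With clues 1–4, Nikolai is impossible for the one with sport chess.
With clues 1–5, Daria is impossible for the one with sport chess.
With clues 1–6, Alice is impossible for the one with sport chess.
That leaves Grace.

Grace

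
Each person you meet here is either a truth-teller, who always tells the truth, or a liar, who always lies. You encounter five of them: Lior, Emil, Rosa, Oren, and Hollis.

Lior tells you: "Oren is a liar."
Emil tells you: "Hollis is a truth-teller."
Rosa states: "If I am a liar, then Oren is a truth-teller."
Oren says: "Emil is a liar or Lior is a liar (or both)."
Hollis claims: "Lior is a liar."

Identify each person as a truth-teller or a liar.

Consider Lior. Suppose Lior is a truth-teller.
Then no assignment of the remaining roles makes every statement match its speaker's type — contradiction.
So Lior is a liar.
With that fixed, Oren's statement is true, so Oren is a truth-teller.
With that fixed, Hollis's statement is true, so Hollis is a truth-teller.
With that fixed, Emil's statement is true, so Emil is a truth-teller.
With that fixed, Rosa's statement is true, so Rosa is a truth-teller.

Lior: liar, Emil: truth-teller, Rosa: truth-teller, Oren: truth-teller, Hollis: truth-teller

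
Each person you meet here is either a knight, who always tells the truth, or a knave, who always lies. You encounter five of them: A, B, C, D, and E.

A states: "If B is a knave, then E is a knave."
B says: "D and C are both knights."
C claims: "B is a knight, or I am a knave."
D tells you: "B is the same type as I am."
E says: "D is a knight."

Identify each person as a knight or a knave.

Consider A. Suppose A is a knave.
Then no assignment of the remaining roles makes every statement match its speaker's type — contradiction.
So A is a knight.
Consider B. Suppose B is a knave.
Then whichever role C has, C's statement has the wrong truth value — contradiction.
So B is a knight.
With that fixed, C's statement is true, so C is a knight.
Consider D. Suppose D is a knave.
Then B's statement comes out false, contradicting B being a knight.
So D is a knight.
With that fixed, E's statement is true, so E is a knight.

A: knight, B: knight, C: knight, D: knight, E: knight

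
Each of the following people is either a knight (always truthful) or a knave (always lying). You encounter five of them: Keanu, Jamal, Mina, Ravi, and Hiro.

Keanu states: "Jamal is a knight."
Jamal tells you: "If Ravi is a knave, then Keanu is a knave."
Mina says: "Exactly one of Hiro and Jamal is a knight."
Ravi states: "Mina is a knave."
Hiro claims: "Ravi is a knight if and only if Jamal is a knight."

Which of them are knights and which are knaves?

Consider Keanu. Suppose Keanu is a knave.
Then no assignment of the remaining roles makes every statement match its speaker's type — contradiction.
So Keanu is a knight.
Consider Jamal. Suppose Jamal is a knave.
Then Keanu's statement comes out false, contradicting Keanu being a knight.
So Jamal is a knight.
Consider Mina. Suppose Mina is a knight.
Then no assignment of the remaining roles makes every statement match its speaker's type — contradiction.
So Mina is a knave.
With that fixed, Ravi's statement is true, so Ravi is a knight.
With that fixed, Hiro's statement is true, so Hiro is a knight.

Keanu: knight, Jamal: knight, Mina: knave, Ravi: knight, Hiro: knight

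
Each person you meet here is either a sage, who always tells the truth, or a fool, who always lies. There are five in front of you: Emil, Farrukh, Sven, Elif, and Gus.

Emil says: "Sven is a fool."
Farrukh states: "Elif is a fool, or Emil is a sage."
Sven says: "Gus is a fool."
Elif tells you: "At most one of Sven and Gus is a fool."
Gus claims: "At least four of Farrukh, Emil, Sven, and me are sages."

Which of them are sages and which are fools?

Emil: fool, Farrukh: fool, Sven: sage, Elif: sage, Gus: fool

Consider Emil. Suppose Emil is a sage.
Then no assignment of the remaining roles makes every statement match its speaker's type — contradiction.
So Emil is a fool.
With that fixed, Gus's statement is false, so Gus is a fool.
With that fixed, Sven's statement is true, so Sven is a sage.
With that fixed, Elif's statement is true, so Elif is a sage.
With that fixed, Farrukh's statement is false, so Farrukh is a fool.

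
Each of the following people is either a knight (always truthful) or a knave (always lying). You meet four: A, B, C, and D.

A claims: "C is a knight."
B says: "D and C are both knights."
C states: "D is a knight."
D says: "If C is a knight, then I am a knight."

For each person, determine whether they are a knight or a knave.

A: knight, B: knight, C: knight, D: knight

Consider A. Suppose A is a knave.
Then no assignment of the remaining roles makes every statement match its speaker's type — contradiction.
So A is a knight.
Consider B. Suppose B is a knave.
Then no assignment of the remaining roles makes every statement match its speaker's type — contradiction.
So B is a knight.
Consider C. Suppose C is a knave.
Then A's statement comes out false, contradicting A being a knight.
So C is a knight.
Consider D. Suppose D is a knave.
Then B's statement comes out false, contradicting B being a knight.
So D is a knight.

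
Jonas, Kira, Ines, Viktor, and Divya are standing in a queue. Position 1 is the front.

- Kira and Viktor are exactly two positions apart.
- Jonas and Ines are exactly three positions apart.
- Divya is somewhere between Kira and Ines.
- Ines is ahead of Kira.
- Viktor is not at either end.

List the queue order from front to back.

Ines, Divya, Viktor, Jonas, Kira

From clues 1–2: Divya is in {2,4}.
From clues 1–3: Jonas is in {2,4}.
From clues 1–4: Ines → position 1, Divya → position 2, Jonas → position 4.
From clues 1–5: Viktor → position 3, Kira → position 5.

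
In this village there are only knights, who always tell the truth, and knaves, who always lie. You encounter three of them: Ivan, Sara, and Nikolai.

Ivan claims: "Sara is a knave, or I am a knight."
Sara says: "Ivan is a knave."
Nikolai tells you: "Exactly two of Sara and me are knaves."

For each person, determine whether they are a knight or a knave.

Ivan: knave, Sara: knight, Nikolai: knave

Consider Ivan. Suppose Ivan is a knight.
Then no assignment of the remaining roles makes every statement match its speaker's type — contradiction.
So Ivan is a knave.
With that fixed, Sara's statement is true, so Sara is a knight.
With that fixed, Nikolai's statement is false, so Nikolai is a knave.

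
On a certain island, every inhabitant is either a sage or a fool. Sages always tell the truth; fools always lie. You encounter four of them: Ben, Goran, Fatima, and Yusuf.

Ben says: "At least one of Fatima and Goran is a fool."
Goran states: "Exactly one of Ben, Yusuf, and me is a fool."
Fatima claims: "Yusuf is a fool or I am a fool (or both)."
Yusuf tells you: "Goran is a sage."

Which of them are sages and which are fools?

Consider Ben. Suppose Ben is a fool.
Then no assignment of the remaining roles makes every statement match its speaker's type — contradiction.
So Ben is a sage.
Consider Goran. Suppose Goran is a sage.
Then no assignment of the remaining roles makes every statement match its speaker's type — contradiction.
So Goran is a fool.
With that fixed, Yusuf's statement is false, so Yusuf is a fool.
With that fixed, Fatima's statement is true, so Fatima is a sage.

Ben: sage, Goran: fool, Fatima: sage, Yusuf: fool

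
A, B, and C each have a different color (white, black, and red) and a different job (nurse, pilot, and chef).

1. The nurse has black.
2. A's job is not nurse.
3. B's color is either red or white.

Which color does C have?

With clues 1–3, red and white are impossible for C's color.
That leaves black.

black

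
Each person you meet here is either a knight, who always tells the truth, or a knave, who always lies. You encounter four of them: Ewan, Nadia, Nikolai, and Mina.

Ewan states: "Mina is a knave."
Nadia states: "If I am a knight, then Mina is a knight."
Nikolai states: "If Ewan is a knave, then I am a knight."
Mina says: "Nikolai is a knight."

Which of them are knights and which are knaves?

Consider Ewan. Suppose Ewan is a knight.
Then no assignment of the remaining roles makes every statement match its speaker's type — contradiction.
So Ewan is a knave.
Consider Nadia. Suppose Nadia is a knave.
Then Nadia's own statement would have to be false, but it can't be — contradiction.
So Nadia is a knight.
Consider Nikolai. Suppose Nikolai is a knave.
Then no assignment of the remaining roles makes every statement match its speaker's type — contradiction.
So Nikolai is a knight.
With that fixed, Mina's statement is true, so Mina is a knight.

Ewan: knave, Nadia: knight, Nikolai: knight, Mina: knight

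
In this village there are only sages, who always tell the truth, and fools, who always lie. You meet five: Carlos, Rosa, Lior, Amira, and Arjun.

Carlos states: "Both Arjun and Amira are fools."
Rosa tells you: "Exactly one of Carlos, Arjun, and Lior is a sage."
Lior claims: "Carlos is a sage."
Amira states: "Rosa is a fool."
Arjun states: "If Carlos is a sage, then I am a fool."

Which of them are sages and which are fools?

Consider Carlos. Suppose Carlos is a sage.
Then whichever role Arjun has, Arjun's statement has the wrong truth value — contradiction.
So Carlos is a fool.
With that fixed, Lior's statement is false, so Lior is a fool.
With that fixed, Arjun's statement is true, so Arjun is a sage.
With that fixed, Rosa's statement is true, so Rosa is a sage.
With that fixed, Amira's statement is false, so Amira is a fool.

Carlos: fool, Rosa: sage, Lior: fool, Amira: fool, Arjun: sage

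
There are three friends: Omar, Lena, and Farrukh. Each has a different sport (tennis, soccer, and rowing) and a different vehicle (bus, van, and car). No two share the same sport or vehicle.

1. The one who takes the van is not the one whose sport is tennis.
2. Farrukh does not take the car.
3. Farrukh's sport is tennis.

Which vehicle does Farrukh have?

With clues 1–2, car is impossible for Farrukh's vehicle.
With clues 1–3, van is impossible for Farrukh's vehicle.
That leaves bus.

bus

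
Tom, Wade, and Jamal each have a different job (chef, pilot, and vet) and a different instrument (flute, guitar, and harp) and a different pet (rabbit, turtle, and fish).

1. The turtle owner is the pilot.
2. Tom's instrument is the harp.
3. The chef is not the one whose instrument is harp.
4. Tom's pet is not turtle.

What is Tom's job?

vet

With clues 1–3, chef is impossible for Tom's job.
With clues 1–4, pilot is impossible for Tom's job.
That leaves vet.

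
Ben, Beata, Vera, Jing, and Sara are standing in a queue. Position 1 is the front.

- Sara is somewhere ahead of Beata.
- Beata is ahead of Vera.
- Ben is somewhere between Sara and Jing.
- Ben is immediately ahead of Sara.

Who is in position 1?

Jing

With clue 1, Beata is ruled out for position 1.
With clues 1–2, Vera is ruled out for position 1.
With clues 1–3, Ben is ruled out for position 1.
With clues 1–4, Sara is ruled out for position 1.
So position 1 is Jing.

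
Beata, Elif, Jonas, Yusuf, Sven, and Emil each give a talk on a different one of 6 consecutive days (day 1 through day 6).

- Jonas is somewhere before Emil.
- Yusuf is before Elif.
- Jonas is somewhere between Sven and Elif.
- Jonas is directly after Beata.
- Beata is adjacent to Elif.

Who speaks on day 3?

Beata

With clues 1–4, Elif, Emil, Sven, and Yusuf are ruled out for day 3.
With clues 1–5, Jonas is ruled out for day 3.
So day 3 is Beata.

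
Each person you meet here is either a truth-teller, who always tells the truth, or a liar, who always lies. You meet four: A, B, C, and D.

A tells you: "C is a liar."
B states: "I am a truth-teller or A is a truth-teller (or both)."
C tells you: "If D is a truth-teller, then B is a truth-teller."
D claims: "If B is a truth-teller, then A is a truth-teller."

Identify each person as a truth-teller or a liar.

A: liar, B: truth-teller, C: truth-teller, D: liar

Consider A. Suppose A is a truth-teller.
Then no assignment of the remaining roles makes every statement match its speaker's type — contradiction.
So A is a liar.
Consider B. Suppose B is a liar.
Then no assignment of the remaining roles makes every statement match its speaker's type — contradiction.
So B is a truth-teller.
With that fixed, C's statement is true, so C is a truth-teller.
With that fixed, D's statement is false, so D is a liar.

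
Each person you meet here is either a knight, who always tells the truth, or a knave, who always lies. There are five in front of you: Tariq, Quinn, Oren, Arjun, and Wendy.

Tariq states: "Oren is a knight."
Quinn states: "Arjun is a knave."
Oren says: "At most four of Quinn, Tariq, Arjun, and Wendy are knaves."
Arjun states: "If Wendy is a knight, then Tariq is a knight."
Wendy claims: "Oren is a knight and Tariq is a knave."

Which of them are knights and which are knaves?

Regardless of anyone's role, Oren's statement is true, so Oren is a knight.
With that fixed, Tariq's statement is true, so Tariq is a knight.
With that fixed, Arjun's statement is true, so Arjun is a knight.
With that fixed, Wendy's statement is false, so Wendy is a knave.
With that fixed, Quinn's statement is false, so Quinn is a knave.

Tariq: knight, Quinn: knave, Oren: knight, Arjun: knight, Wendy: knave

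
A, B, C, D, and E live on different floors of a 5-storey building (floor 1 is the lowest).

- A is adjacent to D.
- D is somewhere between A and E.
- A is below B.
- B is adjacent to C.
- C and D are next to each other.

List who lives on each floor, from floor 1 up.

From clues 1–2: D is in {2,3,4}.
From clues 1–3: D is in {2,3}.
From clues 1–4: D → floor 2.
From clues 1–5: A → floor 1, C → floor 3, B → floor 4, E → floor 5.

A, D, C, B, E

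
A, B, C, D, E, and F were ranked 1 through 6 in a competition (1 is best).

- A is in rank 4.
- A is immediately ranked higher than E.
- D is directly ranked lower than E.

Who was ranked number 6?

With clue 1, A is ruled out for rank 6.
With clues 1–2, E is ruled out for rank 6.
With clues 1–3, B, C, and F are ruled out for rank 6.
So rank 6 is D.

D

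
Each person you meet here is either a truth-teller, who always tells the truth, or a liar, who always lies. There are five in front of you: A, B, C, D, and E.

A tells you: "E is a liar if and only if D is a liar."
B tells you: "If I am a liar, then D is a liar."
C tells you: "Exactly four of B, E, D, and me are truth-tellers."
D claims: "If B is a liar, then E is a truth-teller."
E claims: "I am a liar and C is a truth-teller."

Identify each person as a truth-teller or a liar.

Consider A. Suppose A is a truth-teller.
Then no assignment of the remaining roles makes every statement match its speaker's type — contradiction.
So A is a liar.
Consider B. Suppose B is a liar.
Then no assignment of the remaining roles makes every statement match its speaker's type — contradiction.
So B is a truth-teller.
With that fixed, D's statement is true, so D is a truth-teller.
Consider C. Suppose C is a truth-teller.
Then whichever role E has, E's statement has the wrong truth value — contradiction.
So C is a liar.
With that fixed, E's statement is false, so E is a liar.

A: liar, B: truth-teller, C: liar, D: truth-teller, E: liar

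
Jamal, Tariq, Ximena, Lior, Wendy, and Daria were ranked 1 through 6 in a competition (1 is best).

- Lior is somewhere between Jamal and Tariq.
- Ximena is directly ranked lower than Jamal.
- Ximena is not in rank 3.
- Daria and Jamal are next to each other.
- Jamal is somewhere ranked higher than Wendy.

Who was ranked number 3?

With clues 1–3, Ximena is ruled out for rank 3.
With clues 1–4, Tariq is ruled out for rank 3.
With clues 1–5, Jamal, Lior, and Wendy are ruled out for rank 3.
So rank 3 is Daria.

Daria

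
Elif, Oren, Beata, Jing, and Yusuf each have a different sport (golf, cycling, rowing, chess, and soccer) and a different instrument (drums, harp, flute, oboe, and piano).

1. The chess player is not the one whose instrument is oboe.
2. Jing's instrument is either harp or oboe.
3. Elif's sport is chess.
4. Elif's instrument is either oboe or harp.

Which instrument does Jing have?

With clues 1–2, drums, flute, and piano are impossible for Jing's instrument.
With clues 1–4, harp is impossible for Jing's instrument.
That leaves oboe.

oboe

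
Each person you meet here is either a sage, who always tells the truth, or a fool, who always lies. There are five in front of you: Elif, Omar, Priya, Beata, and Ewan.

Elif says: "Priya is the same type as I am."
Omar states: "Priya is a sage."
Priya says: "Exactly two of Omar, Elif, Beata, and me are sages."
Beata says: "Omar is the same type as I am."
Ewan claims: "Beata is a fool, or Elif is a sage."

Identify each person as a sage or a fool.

Elif: fool, Omar: sage, Priya: sage, Beata: fool, Ewan: sage

Consider Elif. Suppose Elif is a sage.
Then no assignment of the remaining roles makes every statement match its speaker's type — contradiction.
So Elif is a fool.
Consider Omar. Suppose Omar is a fool.
Then whichever role Beata has, Beata's statement has the wrong truth value — contradiction.
So Omar is a sage.
Consider Priya. Suppose Priya is a fool.
Then Elif's statement comes out true, contradicting Elif being a fool.
So Priya is a sage.
Consider Beata. Suppose Beata is a sage.
Then Priya's statement comes out false, contradicting Priya being a sage.
So Beata is a fool.
With that fixed, Ewan's statement is true, so Ewan is a sage.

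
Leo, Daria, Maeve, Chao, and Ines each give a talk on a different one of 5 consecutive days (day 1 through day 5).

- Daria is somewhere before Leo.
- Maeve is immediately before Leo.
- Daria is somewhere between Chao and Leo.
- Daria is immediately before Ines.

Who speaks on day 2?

With clues 1–2, Leo is ruled out for day 2.
With clues 1–3, Maeve is ruled out for day 2.
With clues 1–4, Chao and Ines are ruled out for day 2.
So day 2 is Daria.

Daria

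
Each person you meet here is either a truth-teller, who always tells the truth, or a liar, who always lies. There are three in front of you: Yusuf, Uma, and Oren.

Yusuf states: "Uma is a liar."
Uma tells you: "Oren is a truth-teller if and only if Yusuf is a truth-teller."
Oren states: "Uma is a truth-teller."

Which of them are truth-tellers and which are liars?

Consider Yusuf. Suppose Yusuf is a liar.
Then no assignment of the remaining roles makes every statement match its speaker's type — contradiction.
So Yusuf is a truth-teller.
Consider Uma. Suppose Uma is a truth-teller.
Then Yusuf's statement comes out false, contradicting Yusuf being a truth-teller.
So Uma is a liar.
With that fixed, Oren's statement is false, so Oren is a liar.

Yusuf: truth-teller, Uma: liar, Oren: liar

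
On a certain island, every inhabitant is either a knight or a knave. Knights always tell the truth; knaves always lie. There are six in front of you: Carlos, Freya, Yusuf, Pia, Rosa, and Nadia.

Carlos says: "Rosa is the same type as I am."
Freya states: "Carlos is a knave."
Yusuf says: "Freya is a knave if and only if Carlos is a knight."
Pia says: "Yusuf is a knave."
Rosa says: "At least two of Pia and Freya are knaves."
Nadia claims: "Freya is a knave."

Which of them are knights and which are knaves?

Carlos: knight, Freya: knave, Yusuf: knight, Pia: knave, Rosa: knight, Nadia: knight

Consider Carlos. Suppose Carlos is a knave.
Then no assignment of the remaining roles makes every statement match its speaker's type — contradiction.
So Carlos is a knight.
With that fixed, Freya's statement is false, so Freya is a knave.
With that fixed, Yusuf's statement is true, so Yusuf is a knight.
With that fixed, Pia's statement is false, so Pia is a knave.
With that fixed, Rosa's statement is true, so Rosa is a knight.
With that fixed, Nadia's statement is true, so Nadia is a knight.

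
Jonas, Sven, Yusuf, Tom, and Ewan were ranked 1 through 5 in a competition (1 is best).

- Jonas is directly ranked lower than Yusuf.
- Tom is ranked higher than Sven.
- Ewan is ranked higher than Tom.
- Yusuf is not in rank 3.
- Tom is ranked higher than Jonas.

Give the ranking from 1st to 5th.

Ewan, Tom, Sven, Yusuf, Jonas

From clue 1: Jonas is in {2,3,4,5}.
From clues 1–3: Sven is in {3,5}.
From clues 1–5: Ewan → rank 1, Tom → rank 2, Sven → rank 3, Yusuf → rank 4, Jonas → rank 5.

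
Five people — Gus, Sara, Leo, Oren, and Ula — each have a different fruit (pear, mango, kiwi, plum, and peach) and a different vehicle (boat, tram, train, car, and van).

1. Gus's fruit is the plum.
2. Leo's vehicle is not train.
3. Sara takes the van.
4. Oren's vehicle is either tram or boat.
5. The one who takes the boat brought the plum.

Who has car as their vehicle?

With clues 1–3, Sara is impossible for the one with vehicle car.
With clues 1–4, Oren is impossible for the one with vehicle car.
With clues 1–5, Gus and Ula are impossible for the one with vehicle car.
That leaves Leo.

Leo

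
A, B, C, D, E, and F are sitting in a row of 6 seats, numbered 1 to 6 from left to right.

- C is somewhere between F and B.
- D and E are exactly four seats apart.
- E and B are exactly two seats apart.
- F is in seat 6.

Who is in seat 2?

With clues 1–2, C is ruled out for seat 2.
With clues 1–3, B and F are ruled out for seat 2.
With clues 1–4, D and E are ruled out for seat 2.
So seat 2 is A.

A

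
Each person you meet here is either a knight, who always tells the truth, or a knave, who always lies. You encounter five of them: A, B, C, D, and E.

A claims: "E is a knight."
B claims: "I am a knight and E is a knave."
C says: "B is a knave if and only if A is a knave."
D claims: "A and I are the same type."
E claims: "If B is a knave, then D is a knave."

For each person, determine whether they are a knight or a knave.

A: knight, B: knave, C: knave, D: knave, E: knight

Consider A. Suppose A is a knave.
Then whichever role D has, D's statement has the wrong truth value — contradiction.
So A is a knight.
Consider B. Suppose B is a knight.
Then no assignment of the remaining roles makes every statement match its speaker's type — contradiction.
So B is a knave.
With that fixed, C's statement is false, so C is a knave.
Consider D. Suppose D is a knight.
Then no assignment of the remaining roles makes every statement match its speaker's type — contradiction.
So D is a knave.
With that fixed, E's statement is true, so E is a knight.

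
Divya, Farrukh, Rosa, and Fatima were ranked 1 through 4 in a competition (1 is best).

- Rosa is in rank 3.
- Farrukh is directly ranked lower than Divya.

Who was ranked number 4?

With clue 1, Rosa is ruled out for rank 4.
With clues 1–2, Divya and Farrukh are ruled out for rank 4.
So rank 4 is Fatima.

Fatima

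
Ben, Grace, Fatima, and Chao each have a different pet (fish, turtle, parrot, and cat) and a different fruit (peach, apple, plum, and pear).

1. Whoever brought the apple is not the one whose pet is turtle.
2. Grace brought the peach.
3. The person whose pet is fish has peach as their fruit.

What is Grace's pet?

fish

With clues 1–3, cat, parrot, and turtle are impossible for Grace's pet.
That leaves fish.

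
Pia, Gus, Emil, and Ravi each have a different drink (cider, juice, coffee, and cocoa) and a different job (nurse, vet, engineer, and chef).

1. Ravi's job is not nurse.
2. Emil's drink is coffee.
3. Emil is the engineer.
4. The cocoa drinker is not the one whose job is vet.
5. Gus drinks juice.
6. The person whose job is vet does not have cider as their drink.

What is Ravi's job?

Clue 1 rules out nurse for Ravi's job.
With clues 1–3, engineer is impossible for Ravi's job.
With clues 1–6, vet is impossible for Ravi's job.
That leaves chef.

chef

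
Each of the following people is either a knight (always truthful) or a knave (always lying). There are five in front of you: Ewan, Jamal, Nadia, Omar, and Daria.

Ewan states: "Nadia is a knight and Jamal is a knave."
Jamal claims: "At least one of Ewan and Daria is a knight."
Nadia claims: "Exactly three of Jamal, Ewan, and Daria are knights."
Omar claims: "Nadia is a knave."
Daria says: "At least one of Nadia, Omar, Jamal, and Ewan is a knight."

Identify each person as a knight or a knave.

Consider Ewan. Suppose Ewan is a knight.
Then no assignment of the remaining roles makes every statement match its speaker's type — contradiction.
So Ewan is a knave.
With that fixed, Nadia's statement is false, so Nadia is a knave.
With that fixed, Omar's statement is true, so Omar is a knight.
With that fixed, Daria's statement is true, so Daria is a knight.
With that fixed, Jamal's statement is true, so Jamal is a knight.

Ewan: knave, Jamal: knight, Nadia: knave, Omar: knight, Daria: knight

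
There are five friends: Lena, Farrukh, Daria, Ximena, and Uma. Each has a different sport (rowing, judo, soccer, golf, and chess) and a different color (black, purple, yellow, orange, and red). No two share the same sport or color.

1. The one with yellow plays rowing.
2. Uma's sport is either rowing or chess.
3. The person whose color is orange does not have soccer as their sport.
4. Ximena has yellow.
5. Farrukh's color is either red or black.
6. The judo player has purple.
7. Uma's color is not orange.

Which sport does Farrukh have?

soccer

With clues 1–4, chess and rowing are impossible for Farrukh's sport.
With clues 1–6, judo is impossible for Farrukh's sport.
With clues 1–7, golf is impossible for Farrukh's sport.
That leaves soccer.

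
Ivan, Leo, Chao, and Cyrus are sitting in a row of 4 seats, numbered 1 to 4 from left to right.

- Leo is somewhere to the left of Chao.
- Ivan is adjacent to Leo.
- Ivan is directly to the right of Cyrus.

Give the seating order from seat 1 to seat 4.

From clue 1: Leo is in {1,2,3}.
From clues 1–2: Chao is in {3,4}.
From clues 1–3: Cyrus → seat 1, Ivan → seat 2, Leo → seat 3, Chao → seat 4.

Cyrus, Ivan, Leo, Chao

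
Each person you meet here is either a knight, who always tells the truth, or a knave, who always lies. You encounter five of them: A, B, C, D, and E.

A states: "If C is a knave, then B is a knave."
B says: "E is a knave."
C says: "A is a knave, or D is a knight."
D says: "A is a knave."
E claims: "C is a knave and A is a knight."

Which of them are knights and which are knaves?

Consider A. Suppose A is a knave.
Then no assignment of the remaining roles makes every statement match its speaker's type — contradiction.
So A is a knight.
With that fixed, D's statement is false, so D is a knave.
With that fixed, C's statement is false, so C is a knave.
With that fixed, E's statement is true, so E is a knight.
With that fixed, B's statement is false, so B is a knave.

A: knight, B: knave, C: knave, D: knave, E: knight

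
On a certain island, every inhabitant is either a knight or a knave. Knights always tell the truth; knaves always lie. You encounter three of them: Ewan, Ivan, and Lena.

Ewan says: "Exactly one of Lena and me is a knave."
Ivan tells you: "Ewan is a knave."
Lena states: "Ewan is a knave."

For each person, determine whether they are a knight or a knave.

Ewan: knight, Ivan: knave, Lena: knave

Consider Ewan. Suppose Ewan is a knave.
Then no assignment of the remaining roles makes every statement match its speaker's type — contradiction.
So Ewan is a knight.
With that fixed, Ivan's statement is false, so Ivan is a knave.
With that fixed, Lena's statement is false, so Lena is a knave.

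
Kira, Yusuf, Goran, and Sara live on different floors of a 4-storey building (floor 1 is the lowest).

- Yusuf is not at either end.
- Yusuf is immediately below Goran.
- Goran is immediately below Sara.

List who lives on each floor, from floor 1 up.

From clue 1: Yusuf is in {2,3}.
From clues 1–3: Kira → floor 1, Yusuf → floor 2, Goran → floor 3, Sara → floor 4.

Kira, Yusuf, Goran, Sara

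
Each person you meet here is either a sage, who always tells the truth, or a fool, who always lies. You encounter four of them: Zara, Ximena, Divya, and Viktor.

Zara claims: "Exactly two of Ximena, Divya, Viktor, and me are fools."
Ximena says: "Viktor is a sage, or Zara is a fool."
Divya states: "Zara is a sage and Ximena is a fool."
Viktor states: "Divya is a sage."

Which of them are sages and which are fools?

Consider Zara. Suppose Zara is a sage.
Then no assignment of the remaining roles makes every statement match its speaker's type — contradiction.
So Zara is a fool.
With that fixed, Ximena's statement is true, so Ximena is a sage.
With that fixed, Divya's statement is false, so Divya is a fool.
With that fixed, Viktor's statement is false, so Viktor is a fool.

Zara: fool, Ximena: sage, Divya: fool, Viktor: fool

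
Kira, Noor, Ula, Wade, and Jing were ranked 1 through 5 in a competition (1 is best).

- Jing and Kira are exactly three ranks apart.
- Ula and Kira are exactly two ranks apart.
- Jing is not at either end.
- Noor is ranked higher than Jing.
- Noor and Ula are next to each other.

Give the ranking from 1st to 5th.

Kira, Noor, Ula, Jing, Wade

From clue 1: Kira is in {1,2,4,5}.
From clues 1–2: Ula is in {2,3,4}.
From clues 1–3: Ula → rank 3.
From clues 1–4: Kira is in {1,5}.
From clues 1–5: Kira → rank 1, Noor → rank 2, Jing → rank 4, Wade → rank 5.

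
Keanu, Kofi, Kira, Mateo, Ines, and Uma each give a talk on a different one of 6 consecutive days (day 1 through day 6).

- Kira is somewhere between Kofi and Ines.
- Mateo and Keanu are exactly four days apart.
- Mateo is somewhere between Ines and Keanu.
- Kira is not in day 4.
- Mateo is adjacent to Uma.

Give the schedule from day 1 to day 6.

From clue 1: Kira is in {2,3,4,5}.
From clues 1–2: Kira is in {3,4}.
From clues 1–3: Keanu is in {1,6}.
From clues 1–4: Kira → day 3.
From clues 1–5: Keanu → day 1, Kofi → day 2, Uma → day 4, Mateo → day 5, Ines → day 6.

Keanu, Kofi, Kira, Uma, Mateo, Ines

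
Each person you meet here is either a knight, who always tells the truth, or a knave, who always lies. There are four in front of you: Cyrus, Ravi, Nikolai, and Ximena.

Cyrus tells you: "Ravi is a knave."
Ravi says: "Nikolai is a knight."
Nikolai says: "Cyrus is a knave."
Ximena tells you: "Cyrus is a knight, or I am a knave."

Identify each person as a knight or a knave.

Consider Cyrus. Suppose Cyrus is a knave.
Then whichever role Ximena has, Ximena's statement has the wrong truth value — contradiction.
So Cyrus is a knight.
With that fixed, Nikolai's statement is false, so Nikolai is a knave.
With that fixed, Ximena's statement is true, so Ximena is a knight.
With that fixed, Ravi's statement is false, so Ravi is a knave.

Cyrus: knight, Ravi: knave, Nikolai: knave, Ximena: knight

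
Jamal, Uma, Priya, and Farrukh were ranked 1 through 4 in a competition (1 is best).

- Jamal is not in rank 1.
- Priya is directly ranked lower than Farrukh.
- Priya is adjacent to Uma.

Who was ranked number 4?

With clues 1–2, Farrukh is ruled out for rank 4.
With clues 1–3, Priya and Uma are ruled out for rank 4.
So rank 4 is Jamal.

Jamal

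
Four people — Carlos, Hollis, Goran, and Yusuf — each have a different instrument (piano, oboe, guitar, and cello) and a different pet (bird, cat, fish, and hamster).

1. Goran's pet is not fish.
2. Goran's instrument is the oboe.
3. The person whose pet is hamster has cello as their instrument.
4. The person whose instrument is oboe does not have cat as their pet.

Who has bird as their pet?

With clues 1–4, Carlos, Hollis, and Yusuf are impossible for the one with pet bird.
That leaves Goran.

Goran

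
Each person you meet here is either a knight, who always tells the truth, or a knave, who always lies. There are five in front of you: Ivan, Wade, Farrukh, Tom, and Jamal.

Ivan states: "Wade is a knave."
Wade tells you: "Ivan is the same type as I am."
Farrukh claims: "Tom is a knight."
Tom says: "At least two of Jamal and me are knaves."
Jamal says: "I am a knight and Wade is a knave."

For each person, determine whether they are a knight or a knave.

Ivan: knight, Wade: knave, Farrukh: knave, Tom: knave, Jamal: knight

Consider Ivan. Suppose Ivan is a knave.
Then whichever role Wade has, Wade's statement has the wrong truth value — contradiction.
So Ivan is a knight.
Consider Wade. Suppose Wade is a knight.
Then Ivan's statement comes out false, contradicting Ivan being a knight.
So Wade is a knave.
Consider Farrukh. Suppose Farrukh is a knight.
Then no assignment of the remaining roles makes every statement match its speaker's type — contradiction.
So Farrukh is a knave.
Consider Tom. Suppose Tom is a knight.
Then Farrukh's statement comes out true, contradicting Farrukh being a knave.
So Tom is a knave.
Consider Jamal. Suppose Jamal is a knave.
Then Tom's statement comes out true, contradicting Tom being a knave.
So Jamal is a knight.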